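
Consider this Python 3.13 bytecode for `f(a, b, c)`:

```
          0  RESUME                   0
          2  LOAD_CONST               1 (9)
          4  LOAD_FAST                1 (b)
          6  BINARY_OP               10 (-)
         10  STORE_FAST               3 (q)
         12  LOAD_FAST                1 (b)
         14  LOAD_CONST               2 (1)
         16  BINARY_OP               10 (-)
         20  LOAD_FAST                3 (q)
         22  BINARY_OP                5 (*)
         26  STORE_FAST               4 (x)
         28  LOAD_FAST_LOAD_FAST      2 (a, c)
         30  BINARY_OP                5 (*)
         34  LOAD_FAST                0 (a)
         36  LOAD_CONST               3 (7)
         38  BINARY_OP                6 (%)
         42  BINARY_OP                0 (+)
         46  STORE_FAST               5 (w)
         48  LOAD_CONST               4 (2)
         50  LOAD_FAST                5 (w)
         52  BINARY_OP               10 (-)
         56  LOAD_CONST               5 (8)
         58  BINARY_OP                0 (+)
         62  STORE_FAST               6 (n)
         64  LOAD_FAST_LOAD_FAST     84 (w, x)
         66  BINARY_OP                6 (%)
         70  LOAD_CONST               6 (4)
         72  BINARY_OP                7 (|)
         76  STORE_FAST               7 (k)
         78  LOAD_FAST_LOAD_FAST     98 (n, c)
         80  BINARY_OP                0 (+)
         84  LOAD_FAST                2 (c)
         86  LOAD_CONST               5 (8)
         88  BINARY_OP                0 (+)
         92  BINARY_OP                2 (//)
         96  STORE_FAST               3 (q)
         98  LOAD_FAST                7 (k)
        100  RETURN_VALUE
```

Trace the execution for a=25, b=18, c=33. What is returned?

-89

LOAD_CONST → push 9. Stack: [9]
LOAD_FAST b → push 18. Stack: [9, 18]
BINARY_OP - → 9 - 18 = -9. Stack: [-9]
STORE_FAST q → q=-9. Stack: []
LOAD_FAST b → push 18. Stack: [18]
LOAD_CONST → push 1. Stack: [18, 1]
BINARY_OP - → 18 - 1 = 17. Stack: [17]
LOAD_FAST q → push -9. Stack: [17, -9]
BINARY_OP * → 17 * -9 = -153. Stack: [-153]
STORE_FAST x → x=-153. Stack: []
LOAD_FAST_LOAD_FAST a,c → push 25,33. Stack: [25, 33]
BINARY_OP * → 25 * 33 = 825. Stack: [825]
LOAD_FAST a → push 25. Stack: [825, 25]
LOAD_CONST → push 7. Stack: [825, 25, 7]
BINARY_OP % → 25 % 7 = 4. Stack: [825, 4]
BINARY_OP + → 825 + 4 = 829. Stack: [829]
STORE_FAST w → w=829. Stack: []
LOAD_CONST → push 2. Stack: [2]
LOAD_FAST w → push 829. Stack: [2, 829]
BINARY_OP - → 2 - 829 = -827. Stack: [-827]
LOAD_CONST → push 8. Stack: [-827, 8]
BINARY_OP + → -827 + 8 = -819. Stack: [-819]
STORE_FAST n → n=-819. Stack: []
LOAD_FAST_LOAD_FAST w,x → push 829,-153. Stack: [829, -153]
BINARY_OP % → 829 % -153 = -89. Stack: [-89]
LOAD_CONST → push 4. Stack: [-89, 4]
BINARY_OP | → -89 | 4 = -89. Stack: [-89]
STORE_FAST k → k=-89. Stack: []
LOAD_FAST_LOAD_FAST n,c → push -819,33. Stack: [-819, 33]
BINARY_OP + → -819 + 33 = -786. Stack: [-786]
LOAD_FAST c → push 33. Stack: [-786, 33]
LOAD_CONST → push 8. Stack: [-786, 33, 8]
BINARY_OP + → 33 + 8 = 41. Stack: [-786, 41]
BINARY_OP // → -786 // 41 = -20. Stack: [-20]
STORE_FAST q → q=-20. Stack: []
LOAD_FAST k → push -89. Stack: [-89]
RETURN_VALUE → return -89.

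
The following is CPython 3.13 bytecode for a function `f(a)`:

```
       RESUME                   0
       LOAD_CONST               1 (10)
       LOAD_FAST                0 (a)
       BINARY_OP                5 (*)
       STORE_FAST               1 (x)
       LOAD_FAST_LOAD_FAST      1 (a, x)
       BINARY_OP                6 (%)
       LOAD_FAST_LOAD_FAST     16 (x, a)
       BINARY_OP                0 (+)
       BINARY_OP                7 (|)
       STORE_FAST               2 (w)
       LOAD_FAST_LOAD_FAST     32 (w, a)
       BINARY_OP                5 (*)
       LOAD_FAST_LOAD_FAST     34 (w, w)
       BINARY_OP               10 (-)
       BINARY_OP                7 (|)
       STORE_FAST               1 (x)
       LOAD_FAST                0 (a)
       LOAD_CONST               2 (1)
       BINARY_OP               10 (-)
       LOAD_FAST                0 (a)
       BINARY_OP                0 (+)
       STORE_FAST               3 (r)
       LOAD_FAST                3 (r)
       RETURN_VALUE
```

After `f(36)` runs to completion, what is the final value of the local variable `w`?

LOAD_CONST → push 10. Stack: [10]
LOAD_FAST a → push 36. Stack: [10, 36]
BINARY_OP * → 10 * 36 = 360. Stack: [360]
STORE_FAST x → x=360. Stack: []
LOAD_FAST_LOAD_FAST a,x → push 36,360. Stack: [36, 360]
BINARY_OP % → 36 % 360 = 36. Stack: [36]
LOAD_FAST_LOAD_FAST x,a → push 360,36. Stack: [36, 360, 36]
BINARY_OP + → 360 + 36 = 396. Stack: [36, 396]
BINARY_OP | → 36 | 396 = 428. Stack: [428]
STORE_FAST w → w=428. Stack: []
LOAD_FAST_LOAD_FAST w,a → push 428,36. Stack: [428, 36]
BINARY_OP * → 428 * 36 = 15408. Stack: [15408]
LOAD_FAST_LOAD_FAST w,w → push 428,428. Stack: [15408, 428, 428]
BINARY_OP - → 428 - 428 = 0. Stack: [15408, 0]
BINARY_OP | → 15408 | 0 = 15408. Stack: [15408]
STORE_FAST x → x=15408. Stack: []
LOAD_FAST a → push 36. Stack: [36]
LOAD_CONST → push 1. Stack: [36, 1]
BINARY_OP - → 36 - 1 = 35. Stack: [35]
LOAD_FAST a → push 36. Stack: [35, 36]
BINARY_OP + → 35 + 36 = 71. Stack: [71]
STORE_FAST r → r=71. Stack: []
LOAD_FAST r → push 71. Stack: [71]
RETURN_VALUE → return 71.

428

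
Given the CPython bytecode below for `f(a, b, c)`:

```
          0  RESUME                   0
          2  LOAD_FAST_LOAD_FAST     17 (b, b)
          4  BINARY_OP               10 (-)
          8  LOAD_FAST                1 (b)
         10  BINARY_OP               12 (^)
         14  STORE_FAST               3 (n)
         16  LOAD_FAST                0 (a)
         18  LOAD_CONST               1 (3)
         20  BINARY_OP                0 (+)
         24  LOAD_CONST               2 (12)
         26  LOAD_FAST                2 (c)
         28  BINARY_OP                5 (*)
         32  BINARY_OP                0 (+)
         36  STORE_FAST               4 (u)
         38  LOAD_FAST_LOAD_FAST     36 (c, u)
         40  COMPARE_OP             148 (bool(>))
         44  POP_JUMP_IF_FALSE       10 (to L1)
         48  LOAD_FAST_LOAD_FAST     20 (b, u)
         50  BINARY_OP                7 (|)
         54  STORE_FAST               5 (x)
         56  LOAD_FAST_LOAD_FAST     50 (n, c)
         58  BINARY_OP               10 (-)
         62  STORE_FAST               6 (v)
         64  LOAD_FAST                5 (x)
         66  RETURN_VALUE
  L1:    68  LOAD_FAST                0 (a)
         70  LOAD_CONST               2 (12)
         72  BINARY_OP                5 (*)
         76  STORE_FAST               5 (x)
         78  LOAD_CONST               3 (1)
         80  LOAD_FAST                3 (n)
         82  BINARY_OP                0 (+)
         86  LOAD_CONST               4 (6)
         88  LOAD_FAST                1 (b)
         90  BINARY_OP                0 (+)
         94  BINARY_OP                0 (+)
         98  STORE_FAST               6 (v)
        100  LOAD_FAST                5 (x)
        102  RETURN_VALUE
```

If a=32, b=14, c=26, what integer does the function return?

LOAD_FAST_LOAD_FAST b,b → push 14,14. Stack: [14, 14]
BINARY_OP - → 14 - 14 = 0. Stack: [0]
LOAD_FAST b → push 14. Stack: [0, 14]
BINARY_OP ^ → 0 ^ 14 = 14. Stack: [14]
STORE_FAST n → n=14. Stack: []
LOAD_FAST a → push 32. Stack: [32]
LOAD_CONST → push 3. Stack: [32, 3]
BINARY_OP + → 32 + 3 = 35. Stack: [35]
LOAD_CONST → push 12. Stack: [35, 12]
LOAD_FAST c → push 26. Stack: [35, 12, 26]
BINARY_OP * → 12 * 26 = 312. Stack: [35, 312]
BINARY_OP + → 35 + 312 = 347. Stack: [347]
STORE_FAST u → u=347. Stack: []
LOAD_FAST_LOAD_FAST c,u → push 26,347. Stack: [26, 347]
COMPARE_OP bool(>) → 26 vs 347 = False. Stack: [False]
POP_JUMP_IF_FALSE → pop False; jump. Stack: []
LOAD_FAST a → push 32. Stack: [32]
LOAD_CONST → push 12. Stack: [32, 12]
BINARY_OP * → 32 * 12 = 384. Stack: [384]
STORE_FAST x → x=384. Stack: []
LOAD_CONST → push 1. Stack: [1]
LOAD_FAST n → push 14. Stack: [1, 14]
BINARY_OP + → 1 + 14 = 15. Stack: [15]
LOAD_CONST → push 6. Stack: [15, 6]
LOAD_FAST b → push 14. Stack: [15, 6, 14]
BINARY_OP + → 6 + 14 = 20. Stack: [15, 20]
BINARY_OP + → 15 + 20 = 35. Stack: [35]
STORE_FAST v → v=35. Stack: []
LOAD_FAST x → push 384. Stack: [384]
RETURN_VALUE → return 384.

384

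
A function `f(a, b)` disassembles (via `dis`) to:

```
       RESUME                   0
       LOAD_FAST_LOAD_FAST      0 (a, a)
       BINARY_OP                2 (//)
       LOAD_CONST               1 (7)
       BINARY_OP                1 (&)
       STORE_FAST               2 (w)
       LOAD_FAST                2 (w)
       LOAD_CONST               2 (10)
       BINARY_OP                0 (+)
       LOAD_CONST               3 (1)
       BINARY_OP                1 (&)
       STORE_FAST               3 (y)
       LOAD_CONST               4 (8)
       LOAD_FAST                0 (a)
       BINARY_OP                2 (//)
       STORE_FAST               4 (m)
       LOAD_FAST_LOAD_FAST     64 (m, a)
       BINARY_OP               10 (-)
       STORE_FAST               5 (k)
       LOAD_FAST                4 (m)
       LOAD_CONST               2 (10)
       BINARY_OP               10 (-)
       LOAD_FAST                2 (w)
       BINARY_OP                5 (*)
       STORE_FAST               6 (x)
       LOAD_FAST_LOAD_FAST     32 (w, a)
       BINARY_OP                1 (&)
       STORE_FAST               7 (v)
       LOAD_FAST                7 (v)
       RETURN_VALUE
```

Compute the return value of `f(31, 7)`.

1

LOAD_FAST_LOAD_FAST a,a → push 31,31. Stack: [31, 31]
BINARY_OP // → 31 // 31 = 1. Stack: [1]
LOAD_CONST → push 7. Stack: [1, 7]
BINARY_OP & → 1 & 7 = 1. Stack: [1]
STORE_FAST w → w=1. Stack: []
LOAD_FAST w → push 1. Stack: [1]
LOAD_CONST → push 10. Stack: [1, 10]
BINARY_OP + → 1 + 10 = 11. Stack: [11]
LOAD_CONST → push 1. Stack: [11, 1]
BINARY_OP & → 11 & 1 = 1. Stack: [1]
STORE_FAST y → y=1. Stack: []
LOAD_CONST → push 8. Stack: [8]
LOAD_FAST a → push 31. Stack: [8, 31]
BINARY_OP // → 8 // 31 = 0. Stack: [0]
STORE_FAST m → m=0. Stack: []
LOAD_FAST_LOAD_FAST m,a → push 0,31. Stack: [0, 31]
BINARY_OP - → 0 - 31 = -31. Stack: [-31]
STORE_FAST k → k=-31. Stack: []
LOAD_FAST m → push 0. Stack: [0]
LOAD_CONST → push 10. Stack: [0, 10]
BINARY_OP - → 0 - 10 = -10. Stack: [-10]
LOAD_FAST w → push 1. Stack: [-10, 1]
BINARY_OP * → -10 * 1 = -10. Stack: [-10]
STORE_FAST x → x=-10. Stack: []
LOAD_FAST_LOAD_FAST w,a → push 1,31. Stack: [1, 31]
BINARY_OP & → 1 & 31 = 1. Stack: [1]
STORE_FAST v → v=1. Stack: []
LOAD_FAST v → push 1. Stack: [1]
RETURN_VALUE → return 1.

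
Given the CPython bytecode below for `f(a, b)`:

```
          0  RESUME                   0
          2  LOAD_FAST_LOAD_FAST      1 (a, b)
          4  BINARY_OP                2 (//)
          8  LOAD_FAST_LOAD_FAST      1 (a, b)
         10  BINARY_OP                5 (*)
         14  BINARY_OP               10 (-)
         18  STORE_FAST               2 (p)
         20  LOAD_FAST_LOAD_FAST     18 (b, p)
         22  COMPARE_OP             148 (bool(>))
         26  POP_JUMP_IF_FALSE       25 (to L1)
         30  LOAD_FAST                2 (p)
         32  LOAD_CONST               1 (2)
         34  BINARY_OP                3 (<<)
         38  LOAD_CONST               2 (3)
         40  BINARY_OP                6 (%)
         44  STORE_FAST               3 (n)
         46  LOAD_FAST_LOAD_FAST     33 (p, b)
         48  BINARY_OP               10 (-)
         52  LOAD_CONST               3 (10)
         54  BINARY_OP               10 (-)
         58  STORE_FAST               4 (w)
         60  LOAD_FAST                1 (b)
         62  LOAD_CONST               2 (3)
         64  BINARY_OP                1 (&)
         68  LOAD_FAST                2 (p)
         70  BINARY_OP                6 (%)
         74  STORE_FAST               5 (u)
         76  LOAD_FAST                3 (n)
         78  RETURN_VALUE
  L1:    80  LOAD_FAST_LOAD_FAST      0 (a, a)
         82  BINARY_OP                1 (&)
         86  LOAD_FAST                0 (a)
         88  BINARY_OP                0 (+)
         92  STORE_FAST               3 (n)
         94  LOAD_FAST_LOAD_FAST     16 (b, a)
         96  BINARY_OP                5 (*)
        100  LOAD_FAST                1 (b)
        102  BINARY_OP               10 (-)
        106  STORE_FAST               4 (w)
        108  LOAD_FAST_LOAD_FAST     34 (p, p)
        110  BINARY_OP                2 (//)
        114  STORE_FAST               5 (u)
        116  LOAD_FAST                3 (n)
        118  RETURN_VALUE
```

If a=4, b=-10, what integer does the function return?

LOAD_FAST_LOAD_FAST a,b → push 4,-10. Stack: [4, -10]
BINARY_OP // → 4 // -10 = -1. Stack: [-1]
LOAD_FAST_LOAD_FAST a,b → push 4,-10. Stack: [-1, 4, -10]
BINARY_OP * → 4 * -10 = -40. Stack: [-1, -40]
BINARY_OP - → -1 - -40 = 39. Stack: [39]
STORE_FAST p → p=39. Stack: []
LOAD_FAST_LOAD_FAST b,p → push -10,39. Stack: [-10, 39]
COMPARE_OP bool(>) → -10 vs 39 = False. Stack: [False]
POP_JUMP_IF_FALSE → pop False; jump. Stack: []
LOAD_FAST_LOAD_FAST a,a → push 4,4. Stack: [4, 4]
BINARY_OP & → 4 & 4 = 4. Stack: [4]
LOAD_FAST a → push 4. Stack: [4, 4]
BINARY_OP + → 4 + 4 = 8. Stack: [8]
STORE_FAST n → n=8. Stack: []
LOAD_FAST_LOAD_FAST b,a → push -10,4. Stack: [-10, 4]
BINARY_OP * → -10 * 4 = -40. Stack: [-40]
LOAD_FAST b → push -10. Stack: [-40, -10]
BINARY_OP - → -40 - -10 = -30. Stack: [-30]
STORE_FAST w → w=-30. Stack: []
LOAD_FAST_LOAD_FAST p,p → push 39,39. Stack: [39, 39]
BINARY_OP // → 39 // 39 = 1. Stack: [1]
STORE_FAST u → u=1. Stack: []
LOAD_FAST n → push 8. Stack: [8]
RETURN_VALUE → return 8.

8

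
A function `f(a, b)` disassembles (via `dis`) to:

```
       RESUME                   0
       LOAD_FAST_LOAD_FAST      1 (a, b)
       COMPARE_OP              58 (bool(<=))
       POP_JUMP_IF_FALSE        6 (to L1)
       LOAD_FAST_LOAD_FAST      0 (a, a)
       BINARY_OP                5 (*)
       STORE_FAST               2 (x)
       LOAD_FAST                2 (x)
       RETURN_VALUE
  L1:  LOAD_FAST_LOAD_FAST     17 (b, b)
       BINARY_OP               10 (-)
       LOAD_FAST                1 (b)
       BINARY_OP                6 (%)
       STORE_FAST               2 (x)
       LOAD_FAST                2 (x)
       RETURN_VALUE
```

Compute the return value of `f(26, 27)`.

676

LOAD_FAST_LOAD_FAST a,b → push 26,27. Stack: [26, 27]
COMPARE_OP bool(<=) → 26 vs 27 = True. Stack: [True]
POP_JUMP_IF_FALSE → pop True; no jump. Stack: []
LOAD_FAST_LOAD_FAST a,a → push 26,26. Stack: [26, 26]
BINARY_OP * → 26 * 26 = 676. Stack: [676]
STORE_FAST x → x=676. Stack: []
LOAD_FAST x → push 676. Stack: [676]
RETURN_VALUE → return 676.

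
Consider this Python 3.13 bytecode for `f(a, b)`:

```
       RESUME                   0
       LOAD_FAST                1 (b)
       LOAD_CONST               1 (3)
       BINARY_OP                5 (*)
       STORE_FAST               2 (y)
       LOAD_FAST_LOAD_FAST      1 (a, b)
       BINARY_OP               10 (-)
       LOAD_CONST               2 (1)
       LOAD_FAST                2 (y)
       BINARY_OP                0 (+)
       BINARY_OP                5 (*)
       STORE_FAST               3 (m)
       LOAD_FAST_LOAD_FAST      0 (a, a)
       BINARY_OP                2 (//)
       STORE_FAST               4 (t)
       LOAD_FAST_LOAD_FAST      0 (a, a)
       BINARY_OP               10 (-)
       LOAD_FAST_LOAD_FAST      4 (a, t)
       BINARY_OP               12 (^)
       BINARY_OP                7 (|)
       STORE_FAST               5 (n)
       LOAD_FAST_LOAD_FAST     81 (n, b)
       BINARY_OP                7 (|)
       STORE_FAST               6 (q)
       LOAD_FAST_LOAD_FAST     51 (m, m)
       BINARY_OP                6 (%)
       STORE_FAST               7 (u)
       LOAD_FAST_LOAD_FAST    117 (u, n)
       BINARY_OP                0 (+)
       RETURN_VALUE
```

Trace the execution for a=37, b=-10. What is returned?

36

LOAD_FAST b → push -10. Stack: [-10]
LOAD_CONST → push 3. Stack: [-10, 3]
BINARY_OP * → -10 * 3 = -30. Stack: [-30]
STORE_FAST y → y=-30. Stack: []
LOAD_FAST_LOAD_FAST a,b → push 37,-10. Stack: [37, -10]
BINARY_OP - → 37 - -10 = 47. Stack: [47]
LOAD_CONST → push 1. Stack: [47, 1]
LOAD_FAST y → push -30. Stack: [47, 1, -30]
BINARY_OP + → 1 + -30 = -29. Stack: [47, -29]
BINARY_OP * → 47 * -29 = -1363. Stack: [-1363]
STORE_FAST m → m=-1363. Stack: []
LOAD_FAST_LOAD_FAST a,a → push 37,37. Stack: [37, 37]
BINARY_OP // → 37 // 37 = 1. Stack: [1]
STORE_FAST t → t=1. Stack: []
LOAD_FAST_LOAD_FAST a,a → push 37,37. Stack: [37, 37]
BINARY_OP - → 37 - 37 = 0. Stack: [0]
LOAD_FAST_LOAD_FAST a,t → push 37,1. Stack: [0, 37, 1]
BINARY_OP ^ → 37 ^ 1 = 36. Stack: [0, 36]
BINARY_OP | → 0 | 36 = 36. Stack: [36]
STORE_FAST n → n=36. Stack: []
LOAD_FAST_LOAD_FAST n,b → push 36,-10. Stack: [36, -10]
BINARY_OP | → 36 | -10 = -10. Stack: [-10]
STORE_FAST q → q=-10. Stack: []
LOAD_FAST_LOAD_FAST m,m → push -1363,-1363. Stack: [-1363, -1363]
BINARY_OP % → -1363 % -1363 = 0. Stack: [0]
STORE_FAST u → u=0. Stack: []
LOAD_FAST_LOAD_FAST u,n → push 0,36. Stack: [0, 36]
BINARY_OP + → 0 + 36 = 36. Stack: [36]
RETURN_VALUE → return 36.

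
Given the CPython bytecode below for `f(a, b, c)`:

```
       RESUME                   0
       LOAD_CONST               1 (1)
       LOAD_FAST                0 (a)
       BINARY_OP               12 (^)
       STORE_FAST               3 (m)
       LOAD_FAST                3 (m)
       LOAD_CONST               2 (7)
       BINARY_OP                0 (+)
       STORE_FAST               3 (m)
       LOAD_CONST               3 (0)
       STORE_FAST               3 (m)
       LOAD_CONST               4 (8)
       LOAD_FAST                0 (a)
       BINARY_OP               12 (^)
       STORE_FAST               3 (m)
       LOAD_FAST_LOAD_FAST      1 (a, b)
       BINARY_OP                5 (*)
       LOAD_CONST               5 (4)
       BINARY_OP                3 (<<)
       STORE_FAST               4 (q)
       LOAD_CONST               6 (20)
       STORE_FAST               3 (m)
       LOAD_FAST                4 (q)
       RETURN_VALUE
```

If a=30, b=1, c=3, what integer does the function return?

LOAD_CONST → push 1. Stack: [1]
LOAD_FAST a → push 30. Stack: [1, 30]
BINARY_OP ^ → 1 ^ 30 = 31. Stack: [31]
STORE_FAST m → m=31. Stack: []
LOAD_FAST m → push 31. Stack: [31]
LOAD_CONST → push 7. Stack: [31, 7]
BINARY_OP + → 31 + 7 = 38. Stack: [38]
STORE_FAST m → m=38. Stack: []
LOAD_CONST → push 0. Stack: [0]
STORE_FAST m → m=0. Stack: []
LOAD_CONST → push 8. Stack: [8]
LOAD_FAST a → push 30. Stack: [8, 30]
BINARY_OP ^ → 8 ^ 30 = 22. Stack: [22]
STORE_FAST m → m=22. Stack: []
LOAD_FAST_LOAD_FAST a,b → push 30,1. Stack: [30, 1]
BINARY_OP * → 30 * 1 = 30. Stack: [30]
LOAD_CONST → push 4. Stack: [30, 4]
BINARY_OP << → 30 << 4 = 480. Stack: [480]
STORE_FAST q → q=480. Stack: []
LOAD_CONST → push 20. Stack: [20]
STORE_FAST m → m=20. Stack: []
LOAD_FAST q → push 480. Stack: [480]
RETURN_VALUE → return 480.

480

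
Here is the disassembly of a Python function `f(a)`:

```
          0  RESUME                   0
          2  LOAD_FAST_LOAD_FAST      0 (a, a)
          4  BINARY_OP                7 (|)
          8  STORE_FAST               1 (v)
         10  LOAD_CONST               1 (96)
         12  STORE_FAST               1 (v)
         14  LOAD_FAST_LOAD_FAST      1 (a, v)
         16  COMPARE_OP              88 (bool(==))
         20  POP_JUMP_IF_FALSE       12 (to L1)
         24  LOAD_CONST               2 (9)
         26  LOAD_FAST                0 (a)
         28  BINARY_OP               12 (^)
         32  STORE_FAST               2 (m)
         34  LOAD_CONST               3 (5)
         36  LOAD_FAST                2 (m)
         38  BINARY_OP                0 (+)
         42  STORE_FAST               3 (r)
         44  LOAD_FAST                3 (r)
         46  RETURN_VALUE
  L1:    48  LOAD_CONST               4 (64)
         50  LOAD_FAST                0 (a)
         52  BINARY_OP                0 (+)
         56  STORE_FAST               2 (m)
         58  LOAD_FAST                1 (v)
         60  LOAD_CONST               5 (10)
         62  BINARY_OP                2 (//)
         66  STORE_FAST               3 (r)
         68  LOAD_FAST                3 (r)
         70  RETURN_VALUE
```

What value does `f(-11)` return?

9

LOAD_FAST_LOAD_FAST a,a → push -11,-11. Stack: [-11, -11]
BINARY_OP | → -11 | -11 = -11. Stack: [-11]
STORE_FAST v → v=-11. Stack: []
LOAD_CONST → push 96. Stack: [96]
STORE_FAST v → v=96. Stack: []
LOAD_FAST_LOAD_FAST a,v → push -11,96. Stack: [-11, 96]
COMPARE_OP bool(==) → -11 vs 96 = False. Stack: [False]
POP_JUMP_IF_FALSE → pop False; jump. Stack: []
LOAD_CONST → push 64. Stack: [64]
LOAD_FAST a → push -11. Stack: [64, -11]
BINARY_OP + → 64 + -11 = 53. Stack: [53]
STORE_FAST m → m=53. Stack: []
LOAD_FAST v → push 96. Stack: [96]
LOAD_CONST → push 10. Stack: [96, 10]
BINARY_OP // → 96 // 10 = 9. Stack: [9]
STORE_FAST r → r=9. Stack: []
LOAD_FAST r → push 9. Stack: [9]
RETURN_VALUE → return 9.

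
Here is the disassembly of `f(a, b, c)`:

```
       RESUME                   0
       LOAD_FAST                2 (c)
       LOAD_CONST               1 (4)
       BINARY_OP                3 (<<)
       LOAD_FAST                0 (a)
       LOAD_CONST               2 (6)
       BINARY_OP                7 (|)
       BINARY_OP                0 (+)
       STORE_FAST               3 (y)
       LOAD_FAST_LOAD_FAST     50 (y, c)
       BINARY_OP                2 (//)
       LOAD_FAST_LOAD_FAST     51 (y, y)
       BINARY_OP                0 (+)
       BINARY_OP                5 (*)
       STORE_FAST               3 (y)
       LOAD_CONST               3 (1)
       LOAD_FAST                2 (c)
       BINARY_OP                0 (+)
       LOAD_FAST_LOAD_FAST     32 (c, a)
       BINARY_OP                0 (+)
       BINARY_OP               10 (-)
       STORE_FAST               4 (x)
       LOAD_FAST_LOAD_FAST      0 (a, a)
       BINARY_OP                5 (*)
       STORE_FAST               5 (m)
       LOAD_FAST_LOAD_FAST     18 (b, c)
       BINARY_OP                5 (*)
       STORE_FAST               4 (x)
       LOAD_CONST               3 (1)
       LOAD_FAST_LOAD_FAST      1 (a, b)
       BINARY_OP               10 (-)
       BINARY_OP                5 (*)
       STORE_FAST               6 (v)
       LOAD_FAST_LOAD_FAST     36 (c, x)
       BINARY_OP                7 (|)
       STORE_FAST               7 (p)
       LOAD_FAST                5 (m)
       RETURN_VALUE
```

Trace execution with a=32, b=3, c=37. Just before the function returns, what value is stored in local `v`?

29

LOAD_FAST c → push 37. Stack: [37]
LOAD_CONST → push 4. Stack: [37, 4]
BINARY_OP << → 37 << 4 = 592. Stack: [592]
LOAD_FAST a → push 32. Stack: [592, 32]
LOAD_CONST → push 6. Stack: [592, 32, 6]
BINARY_OP | → 32 | 6 = 38. Stack: [592, 38]
BINARY_OP + → 592 + 38 = 630. Stack: [630]
STORE_FAST y → y=630. Stack: []
LOAD_FAST_LOAD_FAST y,c → push 630,37. Stack: [630, 37]
BINARY_OP // → 630 // 37 = 17. Stack: [17]
LOAD_FAST_LOAD_FAST y,y → push 630,630. Stack: [17, 630, 630]
BINARY_OP + → 630 + 630 = 1260. Stack: [17, 1260]
BINARY_OP * → 17 * 1260 = 21420. Stack: [21420]
STORE_FAST y → y=21420. Stack: []
LOAD_CONST → push 1. Stack: [1]
LOAD_FAST c → push 37. Stack: [1, 37]
BINARY_OP + → 1 + 37 = 38. Stack: [38]
LOAD_FAST_LOAD_FAST c,a → push 37,32. Stack: [38, 37, 32]
BINARY_OP + → 37 + 32 = 69. Stack: [38, 69]
BINARY_OP - → 38 - 69 = -31. Stack: [-31]
STORE_FAST x → x=-31. Stack: []
LOAD_FAST_LOAD_FAST a,a → push 32,32. Stack: [32, 32]
BINARY_OP * → 32 * 32 = 1024. Stack: [1024]
STORE_FAST m → m=1024. Stack: []
LOAD_FAST_LOAD_FAST b,c → push 3,37. Stack: [3, 37]
BINARY_OP * → 3 * 37 = 111. Stack: [111]
STORE_FAST x → x=111. Stack: []
LOAD_CONST → push 1. Stack: [1]
LOAD_FAST_LOAD_FAST a,b → push 32,3. Stack: [1, 32, 3]
BINARY_OP - → 32 - 3 = 29. Stack: [1, 29]
BINARY_OP * → 1 * 29 = 29. Stack: [29]
STORE_FAST v → v=29. Stack: []
LOAD_FAST_LOAD_FAST c,x → push 37,111. Stack: [37, 111]
BINARY_OP | → 37 | 111 = 111. Stack: [111]
STORE_FAST p → p=111. Stack: []
LOAD_FAST m → push 1024. Stack: [1024]
RETURN_VALUE → return 1024.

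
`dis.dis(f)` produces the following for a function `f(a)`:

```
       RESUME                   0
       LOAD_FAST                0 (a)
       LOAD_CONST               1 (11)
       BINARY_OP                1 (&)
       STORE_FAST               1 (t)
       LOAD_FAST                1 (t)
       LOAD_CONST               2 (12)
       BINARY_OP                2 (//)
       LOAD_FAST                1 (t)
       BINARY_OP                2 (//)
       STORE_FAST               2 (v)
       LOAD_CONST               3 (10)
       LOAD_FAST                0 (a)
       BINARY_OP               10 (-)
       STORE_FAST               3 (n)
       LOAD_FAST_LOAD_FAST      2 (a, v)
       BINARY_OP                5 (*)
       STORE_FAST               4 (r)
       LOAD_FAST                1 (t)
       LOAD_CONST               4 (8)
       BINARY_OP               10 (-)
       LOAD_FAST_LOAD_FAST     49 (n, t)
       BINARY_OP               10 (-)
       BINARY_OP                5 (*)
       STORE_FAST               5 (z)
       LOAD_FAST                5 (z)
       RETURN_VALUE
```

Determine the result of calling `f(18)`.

60

LOAD_FAST a → push 18. Stack: [18]
LOAD_CONST → push 11. Stack: [18, 11]
BINARY_OP & → 18 & 11 = 2. Stack: [2]
STORE_FAST t → t=2. Stack: []
LOAD_FAST t → push 2. Stack: [2]
LOAD_CONST → push 12. Stack: [2, 12]
BINARY_OP // → 2 // 12 = 0. Stack: [0]
LOAD_FAST t → push 2. Stack: [0, 2]
BINARY_OP // → 0 // 2 = 0. Stack: [0]
STORE_FAST v → v=0. Stack: []
LOAD_CONST → push 10. Stack: [10]
LOAD_FAST a → push 18. Stack: [10, 18]
BINARY_OP - → 10 - 18 = -8. Stack: [-8]
STORE_FAST n → n=-8. Stack: []
LOAD_FAST_LOAD_FAST a,v → push 18,0. Stack: [18, 0]
BINARY_OP * → 18 * 0 = 0. Stack: [0]
STORE_FAST r → r=0. Stack: []
LOAD_FAST t → push 2. Stack: [2]
LOAD_CONST → push 8. Stack: [2, 8]
BINARY_OP - → 2 - 8 = -6. Stack: [-6]
LOAD_FAST_LOAD_FAST n,t → push -8,2. Stack: [-6, -8, 2]
BINARY_OP - → -8 - 2 = -10. Stack: [-6, -10]
BINARY_OP * → -6 * -10 = 60. Stack: [60]
STORE_FAST z → z=60. Stack: []
LOAD_FAST z → push 60. Stack: [60]
RETURN_VALUE → return 60.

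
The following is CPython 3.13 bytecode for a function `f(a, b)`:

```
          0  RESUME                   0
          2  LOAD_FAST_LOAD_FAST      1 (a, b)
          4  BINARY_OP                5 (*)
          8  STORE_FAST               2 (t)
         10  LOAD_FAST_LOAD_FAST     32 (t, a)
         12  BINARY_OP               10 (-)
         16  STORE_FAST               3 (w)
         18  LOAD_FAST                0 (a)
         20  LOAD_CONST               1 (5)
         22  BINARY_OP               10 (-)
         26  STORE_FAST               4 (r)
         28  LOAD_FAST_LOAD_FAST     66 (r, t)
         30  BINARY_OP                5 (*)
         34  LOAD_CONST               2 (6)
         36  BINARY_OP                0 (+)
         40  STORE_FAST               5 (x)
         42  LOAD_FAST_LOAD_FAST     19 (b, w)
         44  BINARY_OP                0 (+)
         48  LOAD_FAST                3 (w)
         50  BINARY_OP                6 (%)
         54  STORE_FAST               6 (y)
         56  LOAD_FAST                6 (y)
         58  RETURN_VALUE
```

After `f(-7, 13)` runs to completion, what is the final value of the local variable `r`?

-12

LOAD_FAST_LOAD_FAST a,b → push -7,13. Stack: [-7, 13]
BINARY_OP * → -7 * 13 = -91. Stack: [-91]
STORE_FAST t → t=-91. Stack: []
LOAD_FAST_LOAD_FAST t,a → push -91,-7. Stack: [-91, -7]
BINARY_OP - → -91 - -7 = -84. Stack: [-84]
STORE_FAST w → w=-84. Stack: []
LOAD_FAST a → push -7. Stack: [-7]
LOAD_CONST → push 5. Stack: [-7, 5]
BINARY_OP - → -7 - 5 = -12. Stack: [-12]
STORE_FAST r → r=-12. Stack: []
LOAD_FAST_LOAD_FAST r,t → push -12,-91. Stack: [-12, -91]
BINARY_OP * → -12 * -91 = 1092. Stack: [1092]
LOAD_CONST → push 6. Stack: [1092, 6]
BINARY_OP + → 1092 + 6 = 1098. Stack: [1098]
STORE_FAST x → x=1098. Stack: []
LOAD_FAST_LOAD_FAST b,w → push 13,-84. Stack: [13, -84]
BINARY_OP + → 13 + -84 = -71. Stack: [-71]
LOAD_FAST w → push -84. Stack: [-71, -84]
BINARY_OP % → -71 % -84 = -71. Stack: [-71]
STORE_FAST y → y=-71. Stack: []
LOAD_FAST y → push -71. Stack: [-71]
RETURN_VALUE → return -71.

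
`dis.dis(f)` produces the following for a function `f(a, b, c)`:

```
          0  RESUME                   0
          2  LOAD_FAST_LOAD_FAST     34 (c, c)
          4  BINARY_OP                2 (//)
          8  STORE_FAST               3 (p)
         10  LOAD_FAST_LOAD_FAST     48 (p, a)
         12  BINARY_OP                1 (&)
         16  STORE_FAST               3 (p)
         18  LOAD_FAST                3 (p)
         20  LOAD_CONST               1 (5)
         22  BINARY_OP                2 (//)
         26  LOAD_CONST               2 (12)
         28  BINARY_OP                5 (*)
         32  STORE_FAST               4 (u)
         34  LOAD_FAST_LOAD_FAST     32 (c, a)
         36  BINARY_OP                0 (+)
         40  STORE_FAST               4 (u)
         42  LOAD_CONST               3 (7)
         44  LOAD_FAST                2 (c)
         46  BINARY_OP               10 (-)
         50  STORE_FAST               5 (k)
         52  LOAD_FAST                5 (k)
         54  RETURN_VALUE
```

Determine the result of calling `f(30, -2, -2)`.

LOAD_FAST_LOAD_FAST c,c → push -2,-2. Stack: [-2, -2]
BINARY_OP // → -2 // -2 = 1. Stack: [1]
STORE_FAST p → p=1. Stack: []
LOAD_FAST_LOAD_FAST p,a → push 1,30. Stack: [1, 30]
BINARY_OP & → 1 & 30 = 0. Stack: [0]
STORE_FAST p → p=0. Stack: []
LOAD_FAST p → push 0. Stack: [0]
LOAD_CONST → push 5. Stack: [0, 5]
BINARY_OP // → 0 // 5 = 0. Stack: [0]
LOAD_CONST → push 12. Stack: [0, 12]
BINARY_OP * → 0 * 12 = 0. Stack: [0]
STORE_FAST u → u=0. Stack: []
LOAD_FAST_LOAD_FAST c,a → push -2,30. Stack: [-2, 30]
BINARY_OP + → -2 + 30 = 28. Stack: [28]
STORE_FAST u → u=28. Stack: []
LOAD_CONST → push 7. Stack: [7]
LOAD_FAST c → push -2. Stack: [7, -2]
BINARY_OP - → 7 - -2 = 9. Stack: [9]
STORE_FAST k → k=9. Stack: []
LOAD_FAST k → push 9. Stack: [9]
RETURN_VALUE → return 9.

9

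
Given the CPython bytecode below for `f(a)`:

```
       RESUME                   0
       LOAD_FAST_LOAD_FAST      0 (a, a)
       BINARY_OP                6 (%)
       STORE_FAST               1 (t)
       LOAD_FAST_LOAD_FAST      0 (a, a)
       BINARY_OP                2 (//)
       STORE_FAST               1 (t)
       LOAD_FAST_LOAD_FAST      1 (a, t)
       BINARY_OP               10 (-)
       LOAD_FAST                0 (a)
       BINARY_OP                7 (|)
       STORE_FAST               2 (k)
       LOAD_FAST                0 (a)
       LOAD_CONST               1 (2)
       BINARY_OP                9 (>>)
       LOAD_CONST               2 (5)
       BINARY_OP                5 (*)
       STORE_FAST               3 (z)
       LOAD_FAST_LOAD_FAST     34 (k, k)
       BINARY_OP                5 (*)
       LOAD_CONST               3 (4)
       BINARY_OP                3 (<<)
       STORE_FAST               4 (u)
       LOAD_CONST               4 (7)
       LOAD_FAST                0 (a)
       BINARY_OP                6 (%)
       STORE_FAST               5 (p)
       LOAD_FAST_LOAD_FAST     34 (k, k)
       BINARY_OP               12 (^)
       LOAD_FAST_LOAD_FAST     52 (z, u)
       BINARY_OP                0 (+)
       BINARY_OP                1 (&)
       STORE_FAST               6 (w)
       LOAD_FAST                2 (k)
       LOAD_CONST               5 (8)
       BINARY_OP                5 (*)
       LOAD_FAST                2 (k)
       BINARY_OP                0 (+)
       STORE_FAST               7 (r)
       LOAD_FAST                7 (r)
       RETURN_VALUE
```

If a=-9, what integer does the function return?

-81

LOAD_FAST_LOAD_FAST a,a → push -9,-9. Stack: [-9, -9]
BINARY_OP % → -9 % -9 = 0. Stack: [0]
STORE_FAST t → t=0. Stack: []
LOAD_FAST_LOAD_FAST a,a → push -9,-9. Stack: [-9, -9]
BINARY_OP // → -9 // -9 = 1. Stack: [1]
STORE_FAST t → t=1. Stack: []
LOAD_FAST_LOAD_FAST a,t → push -9,1. Stack: [-9, 1]
BINARY_OP - → -9 - 1 = -10. Stack: [-10]
LOAD_FAST a → push -9. Stack: [-10, -9]
BINARY_OP | → -10 | -9 = -9. Stack: [-9]
STORE_FAST k → k=-9. Stack: []
LOAD_FAST a → push -9. Stack: [-9]
LOAD_CONST → push 2. Stack: [-9, 2]
BINARY_OP >> → -9 >> 2 = -3. Stack: [-3]
LOAD_CONST → push 5. Stack: [-3, 5]
BINARY_OP * → -3 * 5 = -15. Stack: [-15]
STORE_FAST z → z=-15. Stack: []
LOAD_FAST_LOAD_FAST k,k → push -9,-9. Stack: [-9, -9]
BINARY_OP * → -9 * -9 = 81. Stack: [81]
LOAD_CONST → push 4. Stack: [81, 4]
BINARY_OP << → 81 << 4 = 1296. Stack: [1296]
STORE_FAST u → u=1296. Stack: []
LOAD_CONST → push 7. Stack: [7]
LOAD_FAST a → push -9. Stack: [7, -9]
BINARY_OP % → 7 % -9 = -2. Stack: [-2]
STORE_FAST p → p=-2. Stack: []
LOAD_FAST_LOAD_FAST k,k → push -9,-9. Stack: [-9, -9]
BINARY_OP ^ → -9 ^ -9 = 0. Stack: [0]
LOAD_FAST_LOAD_FAST z,u → push -15,1296. Stack: [0, -15, 1296]
BINARY_OP + → -15 + 1296 = 1281. Stack: [0, 1281]
BINARY_OP & → 0 & 1281 = 0. Stack: [0]
STORE_FAST w → w=0. Stack: []
LOAD_FAST k → push -9. Stack: [-9]
LOAD_CONST → push 8. Stack: [-9, 8]
BINARY_OP * → -9 * 8 = -72. Stack: [-72]
LOAD_FAST k → push -9. Stack: [-72, -9]
BINARY_OP + → -72 + -9 = -81. Stack: [-81]
STORE_FAST r → r=-81. Stack: []
LOAD_FAST r → push -81. Stack: [-81]
RETURN_VALUE → return -81.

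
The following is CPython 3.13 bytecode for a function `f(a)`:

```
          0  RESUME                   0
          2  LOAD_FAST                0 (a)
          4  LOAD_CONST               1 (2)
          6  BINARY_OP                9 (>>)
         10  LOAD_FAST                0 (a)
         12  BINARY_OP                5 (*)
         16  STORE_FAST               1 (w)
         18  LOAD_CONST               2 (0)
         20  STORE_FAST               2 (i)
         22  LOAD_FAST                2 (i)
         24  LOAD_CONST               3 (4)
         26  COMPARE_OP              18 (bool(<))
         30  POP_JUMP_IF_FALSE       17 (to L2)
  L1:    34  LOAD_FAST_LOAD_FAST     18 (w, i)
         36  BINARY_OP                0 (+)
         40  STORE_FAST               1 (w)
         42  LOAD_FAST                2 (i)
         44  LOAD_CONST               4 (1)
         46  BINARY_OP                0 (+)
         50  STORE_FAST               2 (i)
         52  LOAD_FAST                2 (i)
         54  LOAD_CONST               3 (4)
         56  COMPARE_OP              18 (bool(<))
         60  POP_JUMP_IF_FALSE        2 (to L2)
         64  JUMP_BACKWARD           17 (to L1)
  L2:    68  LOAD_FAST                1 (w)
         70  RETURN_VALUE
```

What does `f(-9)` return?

33

LOAD_FAST a → push -9. Stack: [-9]
LOAD_CONST → push 2. Stack: [-9, 2]
BINARY_OP >> → -9 >> 2 = -3. Stack: [-3]
LOAD_FAST a → push -9. Stack: [-3, -9]
BINARY_OP * → -3 * -9 = 27. Stack: [27]
STORE_FAST w → w=27. Stack: []
LOAD_CONST → push 0. Stack: [0]
STORE_FAST i → i=0. Stack: []
LOAD_FAST i → push 0. Stack: [0]
LOAD_CONST → push 4. Stack: [0, 4]
COMPARE_OP bool(<) → 0 vs 4 = True. Stack: [True]
POP_JUMP_IF_FALSE → pop True; no jump. Stack: []
LOAD_FAST_LOAD_FAST w,i → push 27,0. Stack: [27, 0]
BINARY_OP + → 27 + 0 = 27. Stack: [27]
STORE_FAST w → w=27. Stack: []
LOAD_FAST i → push 0. Stack: [0]
LOAD_CONST → push 1. Stack: [0, 1]
BINARY_OP + → 0 + 1 = 1. Stack: [1]
STORE_FAST i → i=1. Stack: []
LOAD_FAST i → push 1. Stack: [1]
LOAD_CONST → push 4. Stack: [1, 4]
COMPARE_OP bool(<) → 1 vs 4 = True. Stack: [True]
POP_JUMP_IF_FALSE → pop True; no jump. Stack: []
LOAD_FAST_LOAD_FAST w,i → push 27,1. Stack: [27, 1]
BINARY_OP + → 27 + 1 = 28. Stack: [28]
STORE_FAST w → w=28. Stack: []
LOAD_FAST i → push 1. Stack: [1]
LOAD_CONST → push 1. Stack: [1, 1]
BINARY_OP + → 1 + 1 = 2. Stack: [2]
STORE_FAST i → i=2. Stack: []
LOAD_FAST i → push 2. Stack: [2]
LOAD_CONST → push 4. Stack: [2, 4]
COMPARE_OP bool(<) → 2 vs 4 = True. Stack: [True]
POP_JUMP_IF_FALSE → pop True; no jump. Stack: []
LOAD_FAST_LOAD_FAST w,i → push 28,2. Stack: [28, 2]
BINARY_OP + → 28 + 2 = 30. Stack: [30]
STORE_FAST w → w=30. Stack: []
LOAD_FAST i → push 2. Stack: [2]
LOAD_CONST → push 1. Stack: [2, 1]
BINARY_OP + → 2 + 1 = 3. Stack: [3]
STORE_FAST i → i=3. Stack: []
LOAD_FAST i → push 3. Stack: [3]
LOAD_CONST → push 4. Stack: [3, 4]
COMPARE_OP bool(<) → 3 vs 4 = True. Stack: [True]
POP_JUMP_IF_FALSE → pop True; no jump. Stack: []
LOAD_FAST_LOAD_FAST w,i → push 30,3. Stack: [30, 3]
BINARY_OP + → 30 + 3 = 33. Stack: [33]
STORE_FAST w → w=33. Stack: []
LOAD_FAST i → push 3. Stack: [3]
LOAD_CONST → push 1. Stack: [3, 1]
BINARY_OP + → 3 + 1 = 4. Stack: [4]
STORE_FAST i → i=4. Stack: []
LOAD_FAST i → push 4. Stack: [4]
LOAD_CONST → push 4. Stack: [4, 4]
COMPARE_OP bool(<) → 4 vs 4 = False. Stack: [False]
POP_JUMP_IF_FALSE → pop False; jump. Stack: []
LOAD_FAST w → push 33. Stack: [33]
RETURN_VALUE → return 33.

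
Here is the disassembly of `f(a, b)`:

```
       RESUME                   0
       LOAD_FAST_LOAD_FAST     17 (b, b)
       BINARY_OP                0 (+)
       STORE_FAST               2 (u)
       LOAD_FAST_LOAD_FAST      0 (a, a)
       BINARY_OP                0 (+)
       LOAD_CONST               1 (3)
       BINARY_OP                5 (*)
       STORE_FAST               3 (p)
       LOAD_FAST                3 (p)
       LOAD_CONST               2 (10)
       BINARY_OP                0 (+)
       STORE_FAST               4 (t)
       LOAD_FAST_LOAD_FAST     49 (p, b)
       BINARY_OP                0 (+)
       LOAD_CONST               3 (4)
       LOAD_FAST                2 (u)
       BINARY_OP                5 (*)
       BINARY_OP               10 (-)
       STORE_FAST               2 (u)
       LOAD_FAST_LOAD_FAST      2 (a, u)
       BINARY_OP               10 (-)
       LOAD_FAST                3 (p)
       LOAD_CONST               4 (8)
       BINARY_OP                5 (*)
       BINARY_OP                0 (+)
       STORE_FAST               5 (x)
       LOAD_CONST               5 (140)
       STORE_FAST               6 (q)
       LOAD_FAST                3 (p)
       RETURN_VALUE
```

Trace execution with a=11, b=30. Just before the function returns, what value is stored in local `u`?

-144

LOAD_FAST_LOAD_FAST b,b → push 30,30. Stack: [30, 30]
BINARY_OP + → 30 + 30 = 60. Stack: [60]
STORE_FAST u → u=60. Stack: []
LOAD_FAST_LOAD_FAST a,a → push 11,11. Stack: [11, 11]
BINARY_OP + → 11 + 11 = 22. Stack: [22]
LOAD_CONST → push 3. Stack: [22, 3]
BINARY_OP * → 22 * 3 = 66. Stack: [66]
STORE_FAST p → p=66. Stack: []
LOAD_FAST p → push 66. Stack: [66]
LOAD_CONST → push 10. Stack: [66, 10]
BINARY_OP + → 66 + 10 = 76. Stack: [76]
STORE_FAST t → t=76. Stack: []
LOAD_FAST_LOAD_FAST p,b → push 66,30. Stack: [66, 30]
BINARY_OP + → 66 + 30 = 96. Stack: [96]
LOAD_CONST → push 4. Stack: [96, 4]
LOAD_FAST u → push 60. Stack: [96, 4, 60]
BINARY_OP * → 4 * 60 = 240. Stack: [96, 240]
BINARY_OP - → 96 - 240 = -144. Stack: [-144]
STORE_FAST u → u=-144. Stack: []
LOAD_FAST_LOAD_FAST a,u → push 11,-144. Stack: [11, -144]
BINARY_OP - → 11 - -144 = 155. Stack: [155]
LOAD_FAST p → push 66. Stack: [155, 66]
LOAD_CONST → push 8. Stack: [155, 66, 8]
BINARY_OP * → 66 * 8 = 528. Stack: [155, 528]
BINARY_OP + → 155 + 528 = 683. Stack: [683]
STORE_FAST x → x=683. Stack: []
LOAD_CONST → push 140. Stack: [140]
STORE_FAST q → q=140. Stack: []
LOAD_FAST p → push 66. Stack: [66]
RETURN_VALUE → return 66.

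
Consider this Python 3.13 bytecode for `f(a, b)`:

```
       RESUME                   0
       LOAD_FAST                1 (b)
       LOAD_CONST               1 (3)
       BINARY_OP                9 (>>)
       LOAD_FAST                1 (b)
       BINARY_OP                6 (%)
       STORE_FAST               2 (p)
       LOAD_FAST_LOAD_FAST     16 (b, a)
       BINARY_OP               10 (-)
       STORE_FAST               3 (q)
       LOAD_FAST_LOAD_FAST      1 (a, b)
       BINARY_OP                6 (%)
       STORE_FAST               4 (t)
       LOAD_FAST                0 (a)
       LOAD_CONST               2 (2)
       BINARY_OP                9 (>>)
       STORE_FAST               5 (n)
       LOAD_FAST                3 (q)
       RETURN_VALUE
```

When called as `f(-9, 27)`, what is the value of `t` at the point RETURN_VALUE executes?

18

LOAD_FAST b → push 27. Stack: [27]
LOAD_CONST → push 3. Stack: [27, 3]
BINARY_OP >> → 27 >> 3 = 3. Stack: [3]
LOAD_FAST b → push 27. Stack: [3, 27]
BINARY_OP % → 3 % 27 = 3. Stack: [3]
STORE_FAST p → p=3. Stack: []
LOAD_FAST_LOAD_FAST b,a → push 27,-9. Stack: [27, -9]
BINARY_OP - → 27 - -9 = 36. Stack: [36]
STORE_FAST q → q=36. Stack: []
LOAD_FAST_LOAD_FAST a,b → push -9,27. Stack: [-9, 27]
BINARY_OP % → -9 % 27 = 18. Stack: [18]
STORE_FAST t → t=18. Stack: []
LOAD_FAST a → push -9. Stack: [-9]
LOAD_CONST → push 2. Stack: [-9, 2]
BINARY_OP >> → -9 >> 2 = -3. Stack: [-3]
STORE_FAST n → n=-3. Stack: []
LOAD_FAST q → push 36. Stack: [36]
RETURN_VALUE → return 36.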